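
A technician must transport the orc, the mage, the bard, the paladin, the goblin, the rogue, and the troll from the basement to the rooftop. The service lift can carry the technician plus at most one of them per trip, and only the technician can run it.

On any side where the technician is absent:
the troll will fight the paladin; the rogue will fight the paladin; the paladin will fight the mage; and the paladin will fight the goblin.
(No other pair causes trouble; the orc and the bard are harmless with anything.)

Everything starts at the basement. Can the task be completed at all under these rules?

Following every safe sequence of crossings from the start, the most of the 7 that can be at the rooftop as the service lift arrives there on crossings 1, 3, 5, 7 is 1, 2, 3, 4 respectively; the best ever achieved is 4 of 7.
From crossing 9 on, no configuration arises that was not already reachable earlier: only 44 distinct safe configurations (who is on which side, and where the service lift is) can ever be reached, none of them has everyone across, and every continuation just revisits them. So no valid plan exists.

No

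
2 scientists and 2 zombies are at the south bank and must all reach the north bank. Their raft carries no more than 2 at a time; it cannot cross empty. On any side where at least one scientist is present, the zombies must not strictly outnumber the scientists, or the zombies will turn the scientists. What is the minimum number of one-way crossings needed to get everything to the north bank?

Counting alone: each trip to the north bank takes at most 2 across and each return brings at least 1 back, so after t trips out (and t−1 returns) at most 2t − (t−1) of the 4 are across; that first reaches 4 at t = 3, so at least 5 crossings are needed.
The plan below uses exactly 5 crossings, so it is optimal:
1. 2 zombies → the north bank.  (the south bank: 2S 0Z; the north bank: 0S 2Z)
2. 1 zombie ← the south bank.  (the south bank: 2S 1Z; the north bank: 0S 1Z)
3. 2 scientists → the north bank.  (the south bank: 0S 1Z; the north bank: 2S 1Z)
4. 1 zombie ← the south bank.  (the south bank: 0S 2Z; the north bank: 2S 0Z)
5. 2 zombies → the north bank.  (the south bank: 0S 0Z; the north bank: 2S 2Z)

5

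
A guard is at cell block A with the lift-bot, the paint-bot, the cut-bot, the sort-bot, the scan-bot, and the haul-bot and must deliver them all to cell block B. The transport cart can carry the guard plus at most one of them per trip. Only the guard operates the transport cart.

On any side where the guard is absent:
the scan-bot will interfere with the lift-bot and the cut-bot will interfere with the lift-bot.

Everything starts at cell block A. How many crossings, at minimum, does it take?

13

Counting alone: the guard can take at most 1 across per trip to cell block B, so moving all 6 needs at least 6 loaded trips out, with a return between consecutive ones — at least 11 crossings.
The safety rule pushes this higher. Following every safe sequence of crossings, the most of the 6 that can be at cell block B as the transport cart arrives there on crossing 11 is 5 — never all 6.
So no plan with fewer than 13 crossings exists, and this one achieves 13:
1. Guard goes to cell block B with the lift-bot.  [cell block A: the cut-bot, the haul-bot, the paint-bot, the scan-bot, the sort-bot | cell block B: the lift-bot]
2. Guard goes back to cell block A alone.  [cell block A: the cut-bot, the haul-bot, the paint-bot, the scan-bot, the sort-bot | cell block B: the lift-bot]
3. Guard goes to cell block B with the paint-bot.  [cell block A: the cut-bot, the haul-bot, the scan-bot, the sort-bot | cell block B: the lift-bot, the paint-bot]
4. Guard goes back to cell block A alone.  [cell block A: the cut-bot, the haul-bot, the scan-bot, the sort-bot | cell block B: the lift-bot, the paint-bot]
5. Guard goes to cell block B with the cut-bot.  [cell block A: the haul-bot, the scan-bot, the sort-bot | cell block B: the cut-bot, the lift-bot, the paint-bot]
6. Guard goes back to cell block A with the lift-bot.  [cell block A: the haul-bot, the lift-bot, the scan-bot, the sort-bot | cell block B: the cut-bot, the paint-bot]
7. Guard goes to cell block B with the scan-bot.  [cell block A: the haul-bot, the lift-bot, the sort-bot | cell block B: the cut-bot, the paint-bot, the scan-bot]
8. Guard goes back to cell block A alone.  [cell block A: the haul-bot, the lift-bot, the sort-bot | cell block B: the cut-bot, the paint-bot, the scan-bot]
9. Guard goes to cell block B with the sort-bot.  [cell block A: the haul-bot, the lift-bot | cell block B: the cut-bot, the paint-bot, the scan-bot, the sort-bot]
10. Guard goes back to cell block A alone.  [cell block A: the haul-bot, the lift-bot | cell block B: the cut-bot, the paint-bot, the scan-bot, the sort-bot]
11. Guard goes to cell block B with the haul-bot.  [cell block A: the lift-bot | cell block B: the cut-bot, the haul-bot, the paint-bot, the scan-bot, the sort-bot]
12. Guard goes back to cell block A alone.  [cell block A: the lift-bot | cell block B: the cut-bot, the haul-bot, the paint-bot, the scan-bot, the sort-bot]
13. Guard goes to cell block B with the lift-bot.  [cell block A: — | cell block B: the cut-bot, the haul-bot, the lift-bot, the paint-bot, the scan-bot, the sort-bot]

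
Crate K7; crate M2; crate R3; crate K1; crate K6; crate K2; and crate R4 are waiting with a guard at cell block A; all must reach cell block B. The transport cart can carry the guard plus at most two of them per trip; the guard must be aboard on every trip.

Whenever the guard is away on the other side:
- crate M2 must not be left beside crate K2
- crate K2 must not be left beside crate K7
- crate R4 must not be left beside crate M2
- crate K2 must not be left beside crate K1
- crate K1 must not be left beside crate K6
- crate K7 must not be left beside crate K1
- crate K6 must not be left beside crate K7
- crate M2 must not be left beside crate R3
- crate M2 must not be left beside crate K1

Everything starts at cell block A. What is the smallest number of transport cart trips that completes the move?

impossible

Whatever the first load, the items left behind include a forbidden pair without the guard. No opening move is safe, so no plan exists.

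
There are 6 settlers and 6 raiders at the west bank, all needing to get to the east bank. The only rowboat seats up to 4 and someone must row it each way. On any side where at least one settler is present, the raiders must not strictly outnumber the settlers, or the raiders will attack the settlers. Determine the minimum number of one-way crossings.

9

Counting alone: each trip to the east bank takes at most 4 across and each return brings at least 1 back, so after t trips out (and t−1 returns) at most 4t − (t−1) of the 12 are across; that first reaches 12 at t = 4, so at least 7 crossings are needed.
The safety rule pushes this higher. Following every safe sequence of crossings, the most of the 12 that can be at the east bank as the rowboat arrives there on crossing 7 is 11 — never all 12.
So no plan with fewer than 9 crossings exists, and this one achieves 9:
1. 2 raiders → the east bank.  (the west bank: 6S 4R; the east bank: 0S 2R)
2. 1 raider ← the west bank.  (the west bank: 6S 5R; the east bank: 0S 1R)
3. 4 raiders → the east bank.  (the west bank: 6S 1R; the east bank: 0S 5R)
4. 1 raider ← the west bank.  (the west bank: 6S 2R; the east bank: 0S 4R)
5. 4 settlers → the east bank.  (the west bank: 2S 2R; the east bank: 4S 4R)
6. 1 settler and 1 raider ← the west bank.  (the west bank: 3S 3R; the east bank: 3S 3R)
7. 2 settlers and 2 raiders → the east bank.  (the west bank: 1S 1R; the east bank: 5S 5R)
8. 1 settler and 1 raider ← the west bank.  (the west bank: 2S 2R; the east bank: 4S 4R)
9. 2 settlers and 2 raiders → the east bank.  (the west bank: 0S 0R; the east bank: 6S 6R)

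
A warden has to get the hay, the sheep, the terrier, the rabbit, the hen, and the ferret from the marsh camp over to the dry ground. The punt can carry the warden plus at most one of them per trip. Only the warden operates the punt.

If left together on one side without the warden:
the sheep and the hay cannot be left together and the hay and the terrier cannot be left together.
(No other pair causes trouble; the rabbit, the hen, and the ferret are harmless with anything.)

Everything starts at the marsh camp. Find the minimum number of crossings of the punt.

Counting alone: the warden can take at most 1 across per trip to the dry ground, so moving all 6 needs at least 6 loaded trips out, with a return between consecutive ones — at least 11 crossings.
The safety rule pushes this higher. Following every safe sequence of crossings, the most of the 6 that can be at the dry ground as the punt arrives there on crossing 11 is 5 — never all 6.
So no plan with fewer than 13 crossings exists, and this one achieves 13:
1. Warden goes to the dry ground with the hay.
2. Warden goes back to the marsh camp alone.
3. Warden goes to the dry ground with the sheep.
4. Warden goes back to the marsh camp with the hay.
5. Warden goes to the dry ground with the terrier.
6. Warden goes back to the marsh camp alone.
7. Warden goes to the dry ground with the rabbit.
8. Warden goes back to the marsh camp alone.
9. Warden goes to the dry ground with the hen.
10. Warden goes back to the marsh camp alone.
11. Warden goes to the dry ground with the ferret.
12. Warden goes back to the marsh camp alone.
13. Warden goes to the dry ground with the hay.

13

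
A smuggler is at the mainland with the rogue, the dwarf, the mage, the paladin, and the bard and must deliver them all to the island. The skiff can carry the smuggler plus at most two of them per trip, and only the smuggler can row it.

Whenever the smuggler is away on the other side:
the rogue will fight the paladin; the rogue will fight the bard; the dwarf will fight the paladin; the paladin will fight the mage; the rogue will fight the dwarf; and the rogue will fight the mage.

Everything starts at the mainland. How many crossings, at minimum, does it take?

7

Counting alone: the smuggler can take at most 2 across per trip to the island, so moving all 5 needs at least 3 loaded trips out, with a return between consecutive ones — at least 5 crossings.
The safety rule pushes this higher. Following every safe sequence of crossings, the most of the 5 that can be at the island as the skiff arrives there on crossing 5 is 4 — never all 5.
So no plan with fewer than 7 crossings exists, and this one achieves 7:
1. Smuggler goes to the island with the paladin and the rogue.
2. Smuggler goes back to the mainland with the rogue.
3. Smuggler goes to the island with the bard and the rogue.
4. Smuggler goes back to the mainland with the rogue.
5. Smuggler goes to the island with the dwarf and the mage.
6. Smuggler goes back to the mainland with the paladin.
7. Smuggler goes to the island with the paladin and the rogue.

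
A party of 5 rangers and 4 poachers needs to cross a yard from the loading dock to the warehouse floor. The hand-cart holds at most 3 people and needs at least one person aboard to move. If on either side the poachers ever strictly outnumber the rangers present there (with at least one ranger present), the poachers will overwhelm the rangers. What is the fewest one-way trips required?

Counting alone: each trip to the warehouse floor takes at most 3 across and each return brings at least 1 back, so after t trips out (and t−1 returns) at most 3t − (t−1) of the 9 are across; that first reaches 9 at t = 4, so at least 7 crossings are needed.
The plan below uses exactly 7 crossings, so it is optimal:
1. 3 poachers → the warehouse floor.  (the loading dock: 5R 1P; the warehouse floor: 0R 3P)
2. 1 poacher ← the loading dock.  (the loading dock: 5R 2P; the warehouse floor: 0R 2P)
3. 3 rangers → the warehouse floor.  (the loading dock: 2R 2P; the warehouse floor: 3R 2P)
4. 1 ranger ← the loading dock.  (the loading dock: 3R 2P; the warehouse floor: 2R 2P)
5. 2 rangers and 1 poacher → the warehouse floor.  (the loading dock: 1R 1P; the warehouse floor: 4R 3P)
6. 1 ranger ← the loading dock.  (the loading dock: 2R 1P; the warehouse floor: 3R 3P)
7. 2 rangers and 1 poacher → the warehouse floor.  (the loading dock: 0R 0P; the warehouse floor: 5R 4P)

7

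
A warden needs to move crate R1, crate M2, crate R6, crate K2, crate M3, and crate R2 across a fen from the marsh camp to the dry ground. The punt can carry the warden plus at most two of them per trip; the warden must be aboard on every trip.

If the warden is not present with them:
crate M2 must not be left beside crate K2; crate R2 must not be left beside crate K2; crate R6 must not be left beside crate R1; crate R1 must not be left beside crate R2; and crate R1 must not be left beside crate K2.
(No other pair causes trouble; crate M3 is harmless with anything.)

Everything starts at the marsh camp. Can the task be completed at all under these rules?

1. Warden goes to the dry ground with crate K2 and crate R1.  [the marsh camp: crate M2, crate M3, crate R2, crate R6 | the dry ground: crate K2, crate R1]
2. Warden goes back to the marsh camp with crate R1.  [the marsh camp: crate M2, crate M3, crate R1, crate R2, crate R6 | the dry ground: crate K2]
3. Warden goes to the dry ground with crate M2 and crate R1.  [the marsh camp: crate M3, crate R2, crate R6 | the dry ground: crate K2, crate M2, crate R1]
4. Warden goes back to the marsh camp with crate K2.  [the marsh camp: crate K2, crate M3, crate R2, crate R6 | the dry ground: crate M2, crate R1]
5. Warden goes to the dry ground with crate R2 and crate R6.  [the marsh camp: crate K2, crate M3 | the dry ground: crate M2, crate R1, crate R2, crate R6]
6. Warden goes back to the marsh camp with crate R1.  [the marsh camp: crate K2, crate M3, crate R1 | the dry ground: crate M2, crate R2, crate R6]
7. Warden goes to the dry ground with crate M3 and crate R1.  [the marsh camp: crate K2 | the dry ground: crate M2, crate M3, crate R1, crate R2, crate R6]
8. Warden goes back to the marsh camp with crate R1.  [the marsh camp: crate K2, crate R1 | the dry ground: crate M2, crate M3, crate R2, crate R6]
9. Warden goes to the dry ground with crate K2 and crate R1.  [the marsh camp: — | the dry ground: crate K2, crate M2, crate M3, crate R1, crate R2, crate R6]

Yes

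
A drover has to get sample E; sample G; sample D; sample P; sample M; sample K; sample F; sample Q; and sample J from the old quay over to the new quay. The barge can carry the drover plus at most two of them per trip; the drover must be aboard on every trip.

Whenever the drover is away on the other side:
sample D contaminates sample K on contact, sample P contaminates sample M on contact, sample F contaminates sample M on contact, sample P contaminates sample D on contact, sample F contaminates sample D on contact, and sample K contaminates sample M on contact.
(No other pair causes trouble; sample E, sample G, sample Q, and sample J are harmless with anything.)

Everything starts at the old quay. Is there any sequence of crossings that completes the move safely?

Yes

1. Drover goes to the new quay with sample D and sample M.  [the old quay: sample E, sample F, sample G, sample J, sample K, sample P, sample Q | the new quay: sample D, sample M]
2. Drover goes back to the old quay alone.  [the old quay: sample E, sample F, sample G, sample J, sample K, sample P, sample Q | the new quay: sample D, sample M]
3. Drover goes to the new quay with sample E.  [the old quay: sample F, sample G, sample J, sample K, sample P, sample Q | the new quay: sample D, sample E, sample M]
4. Drover goes back to the old quay alone.  [the old quay: sample F, sample G, sample J, sample K, sample P, sample Q | the new quay: sample D, sample E, sample M]
5. Drover goes to the new quay with sample G and sample P.  [the old quay: sample F, sample J, sample K, sample Q | the new quay: sample D, sample E, sample G, sample M, sample P]
6. Drover goes back to the old quay with sample D and sample M.  [the old quay: sample D, sample F, sample J, sample K, sample M, sample Q | the new quay: sample E, sample G, sample P]
7. Drover goes to the new quay with sample F and sample K.  [the old quay: sample D, sample J, sample M, sample Q | the new quay: sample E, sample F, sample G, sample K, sample P]
8. Drover goes back to the old quay alone.  [the old quay: sample D, sample J, sample M, sample Q | the new quay: sample E, sample F, sample G, sample K, sample P]
9. Drover goes to the new quay with sample J and sample Q.  [the old quay: sample D, sample M | the new quay: sample E, sample F, sample G, sample J, sample K, sample P, sample Q]
10. Drover goes back to the old quay alone.  [the old quay: sample D, sample M | the new quay: sample E, sample F, sample G, sample J, sample K, sample P, sample Q]
11. Drover goes to the new quay with sample D and sample M.  [the old quay: — | the new quay: sample D, sample E, sample F, sample G, sample J, sample K, sample M, sample P, sample Q]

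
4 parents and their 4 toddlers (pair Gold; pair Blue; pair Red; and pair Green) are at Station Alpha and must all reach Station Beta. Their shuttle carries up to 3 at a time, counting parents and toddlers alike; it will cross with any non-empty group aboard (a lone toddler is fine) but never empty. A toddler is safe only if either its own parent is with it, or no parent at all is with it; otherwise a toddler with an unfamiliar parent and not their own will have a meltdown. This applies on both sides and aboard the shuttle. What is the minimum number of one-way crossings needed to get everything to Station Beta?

9

Counting alone: each trip to Station Beta takes at most 3 across and each return brings at least 1 back, so after t trips out (and t−1 returns) at most 3t − (t−1) of the 8 are across; that first reaches 8 at t = 4, so at least 7 crossings are needed.
The safety rule pushes this higher. Following every safe sequence of crossings, the most of the 8 that can be at Station Beta as the shuttle arrives there on crossing 7 is 7 — never all 8.
So no plan with fewer than 9 crossings exists, and this one achieves 9:
1. parent Gold and toddler Gold cross → Station Beta.
2. parent Gold crosses ← Station Alpha.
3. parent Blue, parent Gold, and toddler Blue cross → Station Beta.
4. parent Gold and toddler Gold cross ← Station Alpha.
5. parent Gold, parent Green, and parent Red cross → Station Beta.
6. toddler Blue crosses ← Station Alpha.
7. toddler Blue and toddler Gold cross → Station Beta.
8. toddler Gold crosses ← Station Alpha.
9. toddler Gold, toddler Green, and toddler Red cross → Station Beta.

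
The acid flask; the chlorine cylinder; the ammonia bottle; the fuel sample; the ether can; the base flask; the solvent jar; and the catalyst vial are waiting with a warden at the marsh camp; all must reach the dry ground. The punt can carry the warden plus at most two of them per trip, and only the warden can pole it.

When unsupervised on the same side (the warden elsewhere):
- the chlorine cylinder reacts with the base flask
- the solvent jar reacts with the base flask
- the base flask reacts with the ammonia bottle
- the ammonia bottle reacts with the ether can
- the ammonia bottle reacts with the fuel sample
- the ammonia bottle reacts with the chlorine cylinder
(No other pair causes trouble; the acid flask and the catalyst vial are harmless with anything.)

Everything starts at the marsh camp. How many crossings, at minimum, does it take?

Counting alone: the warden can take at most 2 across per trip to the dry ground, so moving all 8 needs at least 4 loaded trips out, with a return between consecutive ones — at least 7 crossings.
The safety rule pushes this higher. Following every safe sequence of crossings, the most of the 8 that can be at the dry ground as the punt arrives there on crossings 7, 9, 11 is 5, 6, 7 respectively — never all 8.
So no plan with fewer than 13 crossings exists, and this one achieves 13:
1. Warden goes to the dry ground with the ammonia bottle and the base flask.  [the marsh camp: the acid flask, the catalyst vial, the chlorine cylinder, the ether can, the fuel sample, the solvent jar | the dry ground: the ammonia bottle, the base flask]
2. Warden goes back to the marsh camp with the ammonia bottle.  [the marsh camp: the acid flask, the ammonia bottle, the catalyst vial, the chlorine cylinder, the ether can, the fuel sample, the solvent jar | the dry ground: the base flask]
3. Warden goes to the dry ground with the acid flask and the ammonia bottle.  [the marsh camp: the catalyst vial, the chlorine cylinder, the ether can, the fuel sample, the solvent jar | the dry ground: the acid flask, the ammonia bottle, the base flask]
4. Warden goes back to the marsh camp with the ammonia bottle.  [the marsh camp: the ammonia bottle, the catalyst vial, the chlorine cylinder, the ether can, the fuel sample, the solvent jar | the dry ground: the acid flask, the base flask]
5. Warden goes to the dry ground with the ammonia bottle and the fuel sample.  [the marsh camp: the catalyst vial, the chlorine cylinder, the ether can, the solvent jar | the dry ground: the acid flask, the ammonia bottle, the base flask, the fuel sample]
6. Warden goes back to the marsh camp with the ammonia bottle.  [the marsh camp: the ammonia bottle, the catalyst vial, the chlorine cylinder, the ether can, the solvent jar | the dry ground: the acid flask, the base flask, the fuel sample]
7. Warden goes to the dry ground with the chlorine cylinder and the ether can.  [the marsh camp: the ammonia bottle, the catalyst vial, the solvent jar | the dry ground: the acid flask, the base flask, the chlorine cylinder, the ether can, the fuel sample]
8. Warden goes back to the marsh camp with the chlorine cylinder.  [the marsh camp: the ammonia bottle, the catalyst vial, the chlorine cylinder, the solvent jar | the dry ground: the acid flask, the base flask, the ether can, the fuel sample]
9. Warden goes to the dry ground with the chlorine cylinder and the solvent jar.  [the marsh camp: the ammonia bottle, the catalyst vial | the dry ground: the acid flask, the base flask, the chlorine cylinder, the ether can, the fuel sample, the solvent jar]
10. Warden goes back to the marsh camp with the base flask.  [the marsh camp: the ammonia bottle, the base flask, the catalyst vial | the dry ground: the acid flask, the chlorine cylinder, the ether can, the fuel sample, the solvent jar]
11. Warden goes to the dry ground with the ammonia bottle and the catalyst vial.  [the marsh camp: the base flask | the dry ground: the acid flask, the ammonia bottle, the catalyst vial, the chlorine cylinder, the ether can, the fuel sample, the solvent jar]
12. Warden goes back to the marsh camp with the ammonia bottle.  [the marsh camp: the ammonia bottle, the base flask | the dry ground: the acid flask, the catalyst vial, the chlorine cylinder, the ether can, the fuel sample, the solvent jar]
13. Warden goes to the dry ground with the ammonia bottle and the base flask.  [the marsh camp: — | the dry ground: the acid flask, the ammonia bottle, the base flask, the catalyst vial, the chlorine cylinder, the ether can, the fuel sample, the solvent jar]

13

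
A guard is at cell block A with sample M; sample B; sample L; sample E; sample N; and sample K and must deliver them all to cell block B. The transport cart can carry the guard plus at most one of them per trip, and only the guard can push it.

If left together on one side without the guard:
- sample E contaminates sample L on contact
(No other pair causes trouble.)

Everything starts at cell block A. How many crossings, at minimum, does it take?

Counting alone: the guard can take at most 1 across per trip to cell block B, so moving all 6 needs at least 6 loaded trips out, with a return between consecutive ones — at least 11 crossings.
The plan below uses exactly 11 crossings, so it is optimal:
1. Guard goes to cell block B with sample L.  [cell block A: sample B, sample E, sample K, sample M, sample N | cell block B: sample L]
2. Guard goes back to cell block A alone.  [cell block A: sample B, sample E, sample K, sample M, sample N | cell block B: sample L]
3. Guard goes to cell block B with sample M.  [cell block A: sample B, sample E, sample K, sample N | cell block B: sample L, sample M]
4. Guard goes back to cell block A alone.  [cell block A: sample B, sample E, sample K, sample N | cell block B: sample L, sample M]
5. Guard goes to cell block B with sample B.  [cell block A: sample E, sample K, sample N | cell block B: sample B, sample L, sample M]
6. Guard goes back to cell block A alone.  [cell block A: sample E, sample K, sample N | cell block B: sample B, sample L, sample M]
7. Guard goes to cell block B with sample N.  [cell block A: sample E, sample K | cell block B: sample B, sample L, sample M, sample N]
8. Guard goes back to cell block A alone.  [cell block A: sample E, sample K | cell block B: sample B, sample L, sample M, sample N]
9. Guard goes to cell block B with sample K.  [cell block A: sample E | cell block B: sample B, sample K, sample L, sample M, sample N]
10. Guard goes back to cell block A alone.  [cell block A: sample E | cell block B: sample B, sample K, sample L, sample M, sample N]
11. Guard goes to cell block B with sample E.  [cell block A: — | cell block B: sample B, sample E, sample K, sample L, sample M, sample N]

11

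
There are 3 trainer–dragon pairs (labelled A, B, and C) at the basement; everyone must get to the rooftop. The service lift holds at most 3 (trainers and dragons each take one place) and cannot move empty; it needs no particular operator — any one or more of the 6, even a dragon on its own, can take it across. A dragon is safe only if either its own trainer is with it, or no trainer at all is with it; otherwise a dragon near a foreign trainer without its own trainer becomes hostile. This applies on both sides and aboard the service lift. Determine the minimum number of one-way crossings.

Counting alone: each trip to the rooftop takes at most 3 across and each return brings at least 1 back, so after t trips out (and t−1 returns) at most 3t − (t−1) of the 6 are across; that first reaches 6 at t = 3, so at least 5 crossings are needed.
The plan below uses exactly 5 crossings, so it is optimal:
1. dragon A and trainer A cross → the rooftop.
2. trainer A crosses ← the basement.
3. trainer A, trainer B, and trainer C cross → the rooftop.
4. dragon A crosses ← the basement.
5. dragon A, dragon B, and dragon C cross → the rooftop.

5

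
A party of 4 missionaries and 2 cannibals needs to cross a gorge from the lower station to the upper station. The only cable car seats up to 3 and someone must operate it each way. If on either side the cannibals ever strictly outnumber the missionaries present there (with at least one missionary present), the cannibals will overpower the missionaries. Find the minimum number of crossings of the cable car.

5

Counting alone: each trip to the upper station takes at most 3 across and each return brings at least 1 back, so after t trips out (and t−1 returns) at most 3t − (t−1) of the 6 are across; that first reaches 6 at t = 3, so at least 5 crossings are needed.
The plan below uses exactly 5 crossings, so it is optimal:
1. 2 cannibals → the upper station.  (the lower station: 4M 0C; the upper station: 0M 2C)
2. 1 cannibal ← the lower station.  (the lower station: 4M 1C; the upper station: 0M 1C)
3. 2 missionaries and 1 cannibal → the upper station.  (the lower station: 2M 0C; the upper station: 2M 2C)
4. 1 cannibal ← the lower station.  (the lower station: 2M 1C; the upper station: 2M 1C)
5. 2 missionaries and 1 cannibal → the upper station.  (the lower station: 0M 0C; the upper station: 4M 2C)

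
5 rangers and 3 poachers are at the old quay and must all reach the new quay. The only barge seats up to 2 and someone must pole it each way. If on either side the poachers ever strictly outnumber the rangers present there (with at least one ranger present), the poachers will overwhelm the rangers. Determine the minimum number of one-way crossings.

13

Counting alone: each trip to the new quay takes at most 2 across and each return brings at least 1 back, so after t trips out (and t−1 returns) at most 2t − (t−1) of the 8 are across; that first reaches 8 at t = 7, so at least 13 crossings are needed.
The plan below uses exactly 13 crossings, so it is optimal:
1. 2 poachers → the new quay.  (the old quay: 5R 1P; the new quay: 0R 2P)
2. 1 poacher ← the old quay.  (the old quay: 5R 2P; the new quay: 0R 1P)
3. 2 poachers → the new quay.  (the old quay: 5R 0P; the new quay: 0R 3P)
4. 1 poacher ← the old quay.  (the old quay: 5R 1P; the new quay: 0R 2P)
5. 2 rangers → the new quay.  (the old quay: 3R 1P; the new quay: 2R 2P)
6. 1 poacher ← the old quay.  (the old quay: 3R 2P; the new quay: 2R 1P)
7. 1 ranger and 1 poacher → the new quay.  (the old quay: 2R 1P; the new quay: 3R 2P)
8. 1 poacher ← the old quay.  (the old quay: 2R 2P; the new quay: 3R 1P)
9. 2 poachers → the new quay.  (the old quay: 2R 0P; the new quay: 3R 3P)
10. 1 poacher ← the old quay.  (the old quay: 2R 1P; the new quay: 3R 2P)
11. 1 ranger and 1 poacher → the new quay.  (the old quay: 1R 0P; the new quay: 4R 3P)
12. 1 poacher ← the old quay.  (the old quay: 1R 1P; the new quay: 4R 2P)
13. 1 ranger and 1 poacher → the new quay.  (the old quay: 0R 0P; the new quay: 5R 3P)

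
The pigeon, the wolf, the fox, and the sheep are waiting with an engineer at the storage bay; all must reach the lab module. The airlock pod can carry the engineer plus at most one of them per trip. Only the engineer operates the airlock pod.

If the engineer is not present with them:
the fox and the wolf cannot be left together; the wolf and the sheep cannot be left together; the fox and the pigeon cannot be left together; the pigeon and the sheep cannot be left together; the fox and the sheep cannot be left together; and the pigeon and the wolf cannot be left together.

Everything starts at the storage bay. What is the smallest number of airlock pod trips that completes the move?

Whatever the first load, the items left behind include a forbidden pair without the engineer. No opening move is safe, so no plan exists.

impossible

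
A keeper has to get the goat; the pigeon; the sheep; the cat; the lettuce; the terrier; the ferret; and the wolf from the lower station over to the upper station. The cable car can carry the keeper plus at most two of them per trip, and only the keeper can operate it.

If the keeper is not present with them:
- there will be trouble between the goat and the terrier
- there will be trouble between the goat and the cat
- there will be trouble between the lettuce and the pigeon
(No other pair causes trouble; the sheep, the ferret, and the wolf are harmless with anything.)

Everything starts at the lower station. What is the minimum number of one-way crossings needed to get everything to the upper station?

Counting alone: the keeper can take at most 2 across per trip to the upper station, so moving all 8 needs at least 4 loaded trips out, with a return between consecutive ones — at least 7 crossings.
The safety rule pushes this higher. Following every safe sequence of crossings, the most of the 8 that can be at the upper station as the cable car arrives there on crossing 7 is 7 — never all 8.
So no plan with fewer than 9 crossings exists, and this one achieves 9:
1. Keeper goes to the upper station with the goat and the pigeon.
2. Keeper goes back to the lower station alone.
3. Keeper goes to the upper station with the sheep.
4. Keeper goes back to the lower station alone.
5. Keeper goes to the upper station with the cat and the terrier.
6. Keeper goes back to the lower station with the goat.
7. Keeper goes to the upper station with the ferret and the wolf.
8. Keeper goes back to the lower station alone.
9. Keeper goes to the upper station with the goat and the lettuce.

9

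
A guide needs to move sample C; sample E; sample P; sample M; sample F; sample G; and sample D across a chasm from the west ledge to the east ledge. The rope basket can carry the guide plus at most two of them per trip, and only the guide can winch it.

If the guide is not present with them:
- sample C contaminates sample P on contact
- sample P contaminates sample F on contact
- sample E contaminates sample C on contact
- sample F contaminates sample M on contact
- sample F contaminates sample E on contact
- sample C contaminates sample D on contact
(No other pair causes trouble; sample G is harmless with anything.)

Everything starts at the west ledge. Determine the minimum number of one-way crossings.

9

Counting alone: the guide can take at most 2 across per trip to the east ledge, so moving all 7 needs at least 4 loaded trips out, with a return between consecutive ones — at least 7 crossings.
The safety rule pushes this higher. Following every safe sequence of crossings, the most of the 7 that can be at the east ledge as the rope basket arrives there on crossing 7 is 6 — never all 7.
So no plan with fewer than 9 crossings exists, and this one achieves 9:
1. Guide goes to the east ledge with sample C and sample F.  [the west ledge: sample D, sample E, sample G, sample M, sample P | the east ledge: sample C, sample F]
2. Guide goes back to the west ledge alone.  [the west ledge: sample D, sample E, sample G, sample M, sample P | the east ledge: sample C, sample F]
3. Guide goes to the east ledge with sample M.  [the west ledge: sample D, sample E, sample G, sample P | the east ledge: sample C, sample F, sample M]
4. Guide goes back to the west ledge with sample F.  [the west ledge: sample D, sample E, sample F, sample G, sample P | the east ledge: sample C, sample M]
5. Guide goes to the east ledge with sample E and sample P.  [the west ledge: sample D, sample F, sample G | the east ledge: sample C, sample E, sample M, sample P]
6. Guide goes back to the west ledge with sample C.  [the west ledge: sample C, sample D, sample F, sample G | the east ledge: sample E, sample M, sample P]
7. Guide goes to the east ledge with sample D and sample G.  [the west ledge: sample C, sample F | the east ledge: sample D, sample E, sample G, sample M, sample P]
8. Guide goes back to the west ledge alone.  [the west ledge: sample C, sample F | the east ledge: sample D, sample E, sample G, sample M, sample P]
9. Guide goes to the east ledge with sample C and sample F.  [the west ledge: — | the east ledge: sample C, sample D, sample E, sample F, sample G, sample M, sample P]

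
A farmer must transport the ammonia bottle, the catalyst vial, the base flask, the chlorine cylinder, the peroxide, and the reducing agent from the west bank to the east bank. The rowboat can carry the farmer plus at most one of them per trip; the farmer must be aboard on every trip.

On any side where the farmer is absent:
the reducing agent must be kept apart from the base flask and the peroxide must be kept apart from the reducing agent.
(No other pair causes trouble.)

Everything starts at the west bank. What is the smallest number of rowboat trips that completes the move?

13

Counting alone: the farmer can take at most 1 across per trip to the east bank, so moving all 6 needs at least 6 loaded trips out, with a return between consecutive ones — at least 11 crossings.
The safety rule pushes this higher. Following every safe sequence of crossings, the most of the 6 that can be at the east bank as the rowboat arrives there on crossing 11 is 5 — never all 6.
So no plan with fewer than 13 crossings exists, and this one achieves 13:
1. Farmer goes to the east bank with the reducing agent.
2. Farmer goes back to the west bank alone.
3. Farmer goes to the east bank with the ammonia bottle.
4. Farmer goes back to the west bank alone.
5. Farmer goes to the east bank with the catalyst vial.
6. Farmer goes back to the west bank alone.
7. Farmer goes to the east bank with the base flask.
8. Farmer goes back to the west bank with the reducing agent.
9. Farmer goes to the east bank with the peroxide.
10. Farmer goes back to the west bank alone.
11. Farmer goes to the east bank with the chlorine cylinder.
12. Farmer goes back to the west bank alone.
13. Farmer goes to the east bank with the reducing agent.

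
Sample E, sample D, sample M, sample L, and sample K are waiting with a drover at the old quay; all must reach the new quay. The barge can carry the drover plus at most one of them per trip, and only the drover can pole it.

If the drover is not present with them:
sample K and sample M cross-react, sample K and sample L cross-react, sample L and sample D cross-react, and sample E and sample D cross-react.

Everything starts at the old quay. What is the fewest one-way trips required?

impossible

Whatever the first load, the items left behind include a forbidden pair without the drover. No opening move is safe, so no plan exists.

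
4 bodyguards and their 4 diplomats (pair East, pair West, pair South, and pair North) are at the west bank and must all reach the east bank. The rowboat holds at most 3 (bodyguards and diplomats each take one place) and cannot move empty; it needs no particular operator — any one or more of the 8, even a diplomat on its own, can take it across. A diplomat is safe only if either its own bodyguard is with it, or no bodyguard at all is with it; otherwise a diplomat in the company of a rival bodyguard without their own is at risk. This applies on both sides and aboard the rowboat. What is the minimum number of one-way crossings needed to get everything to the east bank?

9

Counting alone: each trip to the east bank takes at most 3 across and each return brings at least 1 back, so after t trips out (and t−1 returns) at most 3t − (t−1) of the 8 are across; that first reaches 8 at t = 4, so at least 7 crossings are needed.
The safety rule pushes this higher. Following every safe sequence of crossings, the most of the 8 that can be at the east bank as the rowboat arrives there on crossing 7 is 7 — never all 8.
So no plan with fewer than 9 crossings exists, and this one achieves 9:
1. bodyguard East and diplomat East cross → the east bank.
2. bodyguard East crosses ← the west bank.
3. bodyguard East, bodyguard West, and diplomat West cross → the east bank.
4. bodyguard East and diplomat East cross ← the west bank.
5. bodyguard East, bodyguard North, and bodyguard South cross → the east bank.
6. diplomat West crosses ← the west bank.
7. diplomat East and diplomat West cross → the east bank.
8. diplomat East crosses ← the west bank.
9. diplomat East, diplomat North, and diplomat South cross → the east bank.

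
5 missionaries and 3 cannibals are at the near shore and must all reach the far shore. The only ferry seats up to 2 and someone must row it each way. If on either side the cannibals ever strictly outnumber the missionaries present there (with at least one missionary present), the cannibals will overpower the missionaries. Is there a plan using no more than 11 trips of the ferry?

No

Counting alone: each trip to the far shore takes at most 2 across and each return brings at least 1 back, so after t trips out (and t−1 returns) at most 2t − (t−1) of the 8 are across; that first reaches 8 at t = 7, so at least 13 crossings are needed.
Since 11 < 13, 11 crossings cannot be enough. (The shortest complete plan in fact takes 13:)
1. 2 cannibals → the far shore.  (the near shore: 5M 1C; the far shore: 0M 2C)
2. 1 cannibal ← the near shore.  (the near shore: 5M 2C; the far shore: 0M 1C)
3. 2 cannibals → the far shore.  (the near shore: 5M 0C; the far shore: 0M 3C)
4. 1 cannibal ← the near shore.  (the near shore: 5M 1C; the far shore: 0M 2C)
5. 2 missionaries → the far shore.  (the near shore: 3M 1C; the far shore: 2M 2C)
6. 1 cannibal ← the near shore.  (the near shore: 3M 2C; the far shore: 2M 1C)
7. 1 missionary and 1 cannibal → the far shore.  (the near shore: 2M 1C; the far shore: 3M 2C)
8. 1 cannibal ← the near shore.  (the near shore: 2M 2C; the far shore: 3M 1C)
9. 2 cannibals → the far shore.  (the near shore: 2M 0C; the far shore: 3M 3C)
10. 1 cannibal ← the near shore.  (the near shore: 2M 1C; the far shore: 3M 2C)
11. 1 missionary and 1 cannibal → the far shore.  (the near shore: 1M 0C; the far shore: 4M 3C)
12. 1 cannibal ← the near shore.  (the near shore: 1M 1C; the far shore: 4M 2C)
13. 1 missionary and 1 cannibal → the far shore.  (the near shore: 0M 0C; the far shore: 5M 3C)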